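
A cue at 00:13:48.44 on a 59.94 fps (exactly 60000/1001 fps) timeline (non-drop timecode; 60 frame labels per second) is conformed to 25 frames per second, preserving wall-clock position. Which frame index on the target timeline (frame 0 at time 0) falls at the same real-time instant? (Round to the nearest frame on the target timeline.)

frame 20739

Source frame index: (0×3600 + 13×60 + 48) × 60 + 44 = 49724.
Real time: 49724 / (60000/1001) = 12443431/15000 s.
Target frame: (12443431/15000) × (25) = 12443431/600 ≈ 20739.052 → 20739.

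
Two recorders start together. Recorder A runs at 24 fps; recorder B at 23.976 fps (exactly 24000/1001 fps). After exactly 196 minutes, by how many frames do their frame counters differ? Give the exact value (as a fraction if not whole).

196 min = 11760 s.
A emits 24 × 11760 = 282240 frames; B emits 24000/1001 × 11760 = 40320000/143.
Difference = 40320/143 frames (≈ 281.9580); B is behind A.

40320/143 frames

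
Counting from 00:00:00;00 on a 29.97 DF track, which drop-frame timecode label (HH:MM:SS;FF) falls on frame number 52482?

Ten DF minutes hold 17982 frames, so frame 52482 lies in block 2 (frames 35964–53945) with 16518 frames into that block.
The block's first minute is 1800 frames and the rest 1798 each; 16518 frames reaches minute 9, so 2 × 18 + 9 × 2 = 54 labels have been skipped so far.
Adding those back, label number 52482 + 54 = 52536 at 30 labels/s is 1751 s + 6 f = 0 h 29 min 11 s frame 6, i.e. 00:29:11;06.

00:29:11;06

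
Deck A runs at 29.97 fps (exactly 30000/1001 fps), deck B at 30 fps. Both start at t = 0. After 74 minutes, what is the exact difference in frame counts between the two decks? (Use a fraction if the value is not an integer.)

133200/1001 frames

74 min = 4440 s.
A emits 30000/1001 × 4440 = 133200000/1001 frames; B emits 30 × 4440 = 133200.
Difference = 133200/1001 frames (≈ 133.0669); B is ahead of A.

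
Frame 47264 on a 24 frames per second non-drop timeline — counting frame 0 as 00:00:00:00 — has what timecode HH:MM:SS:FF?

47264 ÷ 24 = 1969 full seconds, remainder 8 frames.
1969 s = 0 h 32 min 49 s.
Timecode: 00:32:49:08.

00:32:49:08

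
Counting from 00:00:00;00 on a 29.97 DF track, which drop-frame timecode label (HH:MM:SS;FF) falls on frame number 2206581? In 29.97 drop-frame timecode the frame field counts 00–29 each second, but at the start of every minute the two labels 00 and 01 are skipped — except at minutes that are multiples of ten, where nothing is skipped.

Each 10-minute DF block holds 10 × 60 × 30 − 9 × 2 = 17982 frames. 2206581 ÷ 17982 → 122 full blocks, remainder 12777.
Within the partial block the first minute is 1800 frames and each further minute 1798, so 7 further minute boundaries passed. Total skipped labels = 18 × 122 + 2 × 7 = 2210.
Non-drop label index = 2206581 + 2210 = 2208791; at 30 labels/s that is 20:27:06:11, i.e. DF 20:27:06;11.

20:27:06;11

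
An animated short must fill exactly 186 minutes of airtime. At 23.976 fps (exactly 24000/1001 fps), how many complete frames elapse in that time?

186 min = 11160 s.
Frames = 11160 × 24000/1001 = 267840000/1001 ≈ 267572.4276.
Complete frames: 267572.

267572 frames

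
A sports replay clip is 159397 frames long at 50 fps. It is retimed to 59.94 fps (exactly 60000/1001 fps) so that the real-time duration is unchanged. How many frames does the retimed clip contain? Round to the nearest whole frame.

Frames at target rate = 159397 × (60000/1001) / (50) = 27325200/143 ≈ 191085.315.
Nearest whole frame: 191085.

191085 frames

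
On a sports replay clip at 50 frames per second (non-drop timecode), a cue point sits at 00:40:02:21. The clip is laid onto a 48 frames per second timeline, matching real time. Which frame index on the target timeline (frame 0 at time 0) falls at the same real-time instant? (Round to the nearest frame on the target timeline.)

Source frame index: (0×3600 + 40×60 + 2) × 50 + 21 = 120121.
Real time: 120121 / (50) = 120121/50 s.
Target frame: (120121/50) × (48) = 2882904/25 ≈ 115316.160 → 115316.

frame 115316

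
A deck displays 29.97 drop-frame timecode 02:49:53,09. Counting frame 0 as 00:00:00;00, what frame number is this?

305493

Complete 10-minute blocks: 16, each 17982 frames → 287712.
Remaining 9 whole minutes in the current block: 1800 + 8 × 1798 = 16184 frames.
Within the current minute: 53 × 30 + 9 − 2 = 1597 (labels ;00/;01 skipped at this minute). Total = 287712 + 16184 + 1597 = 305493.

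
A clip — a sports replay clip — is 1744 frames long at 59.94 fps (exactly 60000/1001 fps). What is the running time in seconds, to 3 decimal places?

29.096 seconds

Running time = 1744 × 1001/60000 = 109109/3750 s ≈ 29.096 s.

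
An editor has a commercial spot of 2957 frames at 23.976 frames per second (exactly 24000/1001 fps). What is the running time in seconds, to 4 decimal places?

Running time = 2957 × 1001/24000 = 2959957/24000 s ≈ 123.3315 s.

123.3315 seconds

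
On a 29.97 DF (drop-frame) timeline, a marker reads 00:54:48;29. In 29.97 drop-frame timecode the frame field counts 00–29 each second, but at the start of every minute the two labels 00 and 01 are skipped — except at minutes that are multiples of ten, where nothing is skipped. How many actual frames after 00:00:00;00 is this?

Complete 10-minute blocks: 5, each 17982 frames → 89910.
Remaining 4 whole minutes in the current block: 1800 + 3 × 1798 = 7194 frames.
Within the current minute: 48 × 30 + 29 − 2 = 1467 (labels ;00/;01 skipped at this minute). Total = 89910 + 7194 + 1467 = 98571.

98571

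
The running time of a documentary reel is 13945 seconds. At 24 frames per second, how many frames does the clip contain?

Frames = 13945 × 24 = 334680.

334680 frames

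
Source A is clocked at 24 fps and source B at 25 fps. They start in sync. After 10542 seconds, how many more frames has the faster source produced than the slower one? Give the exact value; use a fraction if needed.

10542 frames

A emits 24 × 10542 = 253008 frames; B emits 25 × 10542 = 263550.
Difference = 10542 frames; B is ahead of A.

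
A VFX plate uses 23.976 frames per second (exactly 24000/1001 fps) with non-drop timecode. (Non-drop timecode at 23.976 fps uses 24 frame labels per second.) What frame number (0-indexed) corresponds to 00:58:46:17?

84641

Total seconds to the label: (0 × 3600 + 58 × 60 + 46) = 3526.
Frame index = 3526 × 24 + 17 = 84641.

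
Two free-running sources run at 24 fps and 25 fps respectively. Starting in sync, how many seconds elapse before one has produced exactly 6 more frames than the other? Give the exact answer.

6 seconds

The gap grows by |25 − 24| = 1 frame per second.
Time for a 6-frame gap: 6 ÷ (1) = 6 s.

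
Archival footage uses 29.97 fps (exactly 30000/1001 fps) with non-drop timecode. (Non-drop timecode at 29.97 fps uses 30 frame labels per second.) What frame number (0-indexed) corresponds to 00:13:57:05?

frame 25115

Total seconds to the label: (0 × 3600 + 13 × 60 + 57) = 837.
Frame index = 837 × 30 + 5 = 25115.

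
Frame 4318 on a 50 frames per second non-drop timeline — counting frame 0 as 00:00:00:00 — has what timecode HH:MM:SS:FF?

00:01:26:18

4318 ÷ 50 = 86 full seconds, remainder 18 frames.
86 s = 0 h 1 min 26 s.
Timecode: 00:01:26:18.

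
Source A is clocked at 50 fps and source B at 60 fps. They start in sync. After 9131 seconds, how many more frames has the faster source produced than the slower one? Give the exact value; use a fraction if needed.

A emits 50 × 9131 = 456550 frames; B emits 60 × 9131 = 547860.
Difference = 91310 frames; B is ahead of A.

91310 frames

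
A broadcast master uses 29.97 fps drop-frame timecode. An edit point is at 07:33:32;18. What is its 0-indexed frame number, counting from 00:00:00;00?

Complete 10-minute blocks: 45, each 17982 frames → 809190.
Remaining 3 whole minutes in the current block: 1800 + 2 × 1798 = 5396 frames.
Within the current minute: 32 × 30 + 18 − 2 = 976 (labels ;00/;01 skipped at this minute). Total = 809190 + 5396 + 976 = 815562.

815562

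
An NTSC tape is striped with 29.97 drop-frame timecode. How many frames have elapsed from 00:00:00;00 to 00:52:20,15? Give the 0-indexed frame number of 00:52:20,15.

94121

Complete 10-minute blocks: 5, each 17982 frames → 89910.
Remaining 2 whole minutes in the current block: 1800 + 1 × 1798 = 3598 frames.
Within the current minute: 20 × 30 + 15 − 2 = 613 (labels ;00/;01 skipped at this minute). Total = 89910 + 3598 + 613 = 94121.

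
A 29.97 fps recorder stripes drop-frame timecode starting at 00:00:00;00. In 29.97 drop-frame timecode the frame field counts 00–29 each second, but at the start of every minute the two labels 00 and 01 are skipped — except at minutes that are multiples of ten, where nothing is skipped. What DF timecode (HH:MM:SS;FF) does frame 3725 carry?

00:02:04;09

Ten DF minutes hold 17982 frames, so frame 3725 lies in block 0 (frames 0–17981) with 3725 frames into that block.
The block's first minute is 1800 frames and the rest 1798 each; 3725 frames reaches minute 2, so 0 × 18 + 2 × 2 = 4 labels have been skipped so far.
Adding those back, label number 3725 + 4 = 3729 at 30 labels/s is 124 s + 9 f = 0 h 2 min 4 s frame 9, i.e. 00:02:04;09.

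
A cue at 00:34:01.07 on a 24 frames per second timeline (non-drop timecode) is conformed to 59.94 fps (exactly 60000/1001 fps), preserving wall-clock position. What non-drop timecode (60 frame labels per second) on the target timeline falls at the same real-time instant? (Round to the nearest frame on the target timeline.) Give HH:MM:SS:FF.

00:33:59:15

Source frame index: (0×3600 + 34×60 + 1) × 24 + 7 = 48991.
Real time: 48991 / (24) = 48991/24 s.
Target frame: (48991/24) × (60000/1001) = 122477500/1001 ≈ 122355.145 → 122355.
At 60 labels/s: frame 122355 → 00:33:59:15.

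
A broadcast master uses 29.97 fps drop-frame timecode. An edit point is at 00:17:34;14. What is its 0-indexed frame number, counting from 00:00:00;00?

Complete 10-minute blocks: 1, each 17982 frames → 17982.
Remaining 7 whole minutes in the current block: 1800 + 6 × 1798 = 12588 frames.
Within the current minute: 34 × 30 + 14 − 2 = 1032 (labels ;00/;01 skipped at this minute). Total = 17982 + 12588 + 1032 = 31602.

31602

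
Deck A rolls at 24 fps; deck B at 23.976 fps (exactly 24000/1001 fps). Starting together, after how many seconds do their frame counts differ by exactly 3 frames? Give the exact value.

The gap grows by |24000/1001 − 24| = 24/1001 frames per second.
Time for a 3-frame gap: 3 ÷ (24/1001) = 125.125 s.

125.125 seconds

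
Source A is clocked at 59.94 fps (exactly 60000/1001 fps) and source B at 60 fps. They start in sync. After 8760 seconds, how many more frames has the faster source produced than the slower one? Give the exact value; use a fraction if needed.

525600/1001 frames

A emits 60000/1001 × 8760 = 525600000/1001 frames; B emits 60 × 8760 = 525600.
Difference = 525600/1001 frames (≈ 525.0749); B is ahead of A.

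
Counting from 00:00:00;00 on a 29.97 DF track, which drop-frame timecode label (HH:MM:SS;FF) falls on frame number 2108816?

19:32:44;06

Ten DF minutes hold 17982 frames, so frame 2108816 lies in block 117 (frames 2103894–2121875) with 4922 frames into that block.
The block's first minute is 1800 frames and the rest 1798 each; 4922 frames reaches minute 2, so 117 × 18 + 2 × 2 = 2110 labels have been skipped so far.
Adding those back, label number 2108816 + 2110 = 2110926 at 30 labels/s is 70364 s + 6 f = 19 h 32 min 44 s frame 6, i.e. 19:32:44;06.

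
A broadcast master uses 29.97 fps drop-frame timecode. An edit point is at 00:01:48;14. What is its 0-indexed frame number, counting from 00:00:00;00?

3252

As if non-drop at 30 labels/s: (0 × 3600 + 1 × 60 + 48) × 30 + 14 = 3254.
Minute boundaries passed: 1; those not divisible by 10: 1 − 0 = 1; dropped labels = 2 × 1 = 2.
Actual frame index = 3254 − 2 = 3252.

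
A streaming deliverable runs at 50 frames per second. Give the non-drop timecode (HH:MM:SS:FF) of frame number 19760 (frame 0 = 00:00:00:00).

00:06:35:10

19760 ÷ 50 = 395 full seconds, remainder 10 frames.
395 s = 0 h 6 min 35 s.
Timecode: 00:06:35:10.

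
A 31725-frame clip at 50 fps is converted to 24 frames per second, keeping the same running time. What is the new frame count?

Target frames = source frames × (target rate / source rate) = 31725 × (24)/(50) = 31725 × 12/25 = 15228.

15228 frames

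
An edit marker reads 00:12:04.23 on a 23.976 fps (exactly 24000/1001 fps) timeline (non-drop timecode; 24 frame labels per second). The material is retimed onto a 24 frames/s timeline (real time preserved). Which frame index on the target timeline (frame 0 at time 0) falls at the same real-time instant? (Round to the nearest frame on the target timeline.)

Source frame index: (0×3600 + 12×60 + 4) × 24 + 23 = 17399.
Real time: 17399 / (24000/1001) = 17416399/24000 s.
Target frame: (17416399/24000) × (24) = 17416399/1000 ≈ 17416.399 → 17416.

frame 17416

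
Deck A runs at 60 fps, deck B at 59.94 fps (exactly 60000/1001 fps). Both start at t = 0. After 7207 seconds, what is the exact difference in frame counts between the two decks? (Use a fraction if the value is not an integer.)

A emits 60 × 7207 = 432420 frames; B emits 60000/1001 × 7207 = 432420000/1001.
Difference = 432420/1001 frames (≈ 431.9880); B is behind A.

432420/1001 frames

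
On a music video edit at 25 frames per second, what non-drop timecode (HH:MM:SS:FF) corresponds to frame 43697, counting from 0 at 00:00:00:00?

43697 ÷ 25 = 1747 full seconds, remainder 22 frames.
1747 s = 0 h 29 min 7 s.
Timecode: 00:29:07:22.

00:29:07:22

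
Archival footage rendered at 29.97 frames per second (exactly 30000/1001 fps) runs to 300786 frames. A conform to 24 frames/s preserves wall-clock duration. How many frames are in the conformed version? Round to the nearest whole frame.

Frames at target rate = 300786 × (24) / (30000/1001) = 150543393/625 ≈ 240869.429.
Nearest whole frame: 240869.

240869 frames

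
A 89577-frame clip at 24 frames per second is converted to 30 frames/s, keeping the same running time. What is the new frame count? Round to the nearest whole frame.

Frames at target rate = 89577 × (30) / (24) = 447885/4 ≈ 111971.250.
Nearest whole frame: 111971.

111971 frames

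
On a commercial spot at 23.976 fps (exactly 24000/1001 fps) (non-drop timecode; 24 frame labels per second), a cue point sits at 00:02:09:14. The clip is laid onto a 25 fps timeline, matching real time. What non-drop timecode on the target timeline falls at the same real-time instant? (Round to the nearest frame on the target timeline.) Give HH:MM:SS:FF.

Source frame index: (0×3600 + 2×60 + 9) × 24 + 14 = 3110.
Real time: 3110 / (24000/1001) = 311311/2400 s.
Target frame: (311311/2400) × (25) = 311311/96 ≈ 3242.823 → 3243.
At 25 labels/s: frame 3243 → 00:02:09:18.

00:02:09:18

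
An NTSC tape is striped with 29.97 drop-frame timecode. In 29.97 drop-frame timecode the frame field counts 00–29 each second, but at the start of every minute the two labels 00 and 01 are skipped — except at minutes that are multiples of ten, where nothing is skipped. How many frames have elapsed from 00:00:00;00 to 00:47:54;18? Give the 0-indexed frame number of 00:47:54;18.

As if non-drop at 30 labels/s: (0 × 3600 + 47 × 60 + 54) × 30 + 18 = 86238.
Minute boundaries passed: 47; those not divisible by 10: 47 − 4 = 43; dropped labels = 2 × 43 = 86.
Actual frame index = 86238 − 86 = 86152.

86152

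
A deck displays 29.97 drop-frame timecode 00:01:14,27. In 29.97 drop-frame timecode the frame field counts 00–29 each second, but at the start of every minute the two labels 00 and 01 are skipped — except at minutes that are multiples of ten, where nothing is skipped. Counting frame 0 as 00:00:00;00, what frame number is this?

2245

As if non-drop at 30 labels/s: (0 × 3600 + 1 × 60 + 14) × 30 + 27 = 2247.
Minute boundaries passed: 1; those not divisible by 10: 1 − 0 = 1; dropped labels = 2 × 1 = 2.
Actual frame index = 2247 − 2 = 2245.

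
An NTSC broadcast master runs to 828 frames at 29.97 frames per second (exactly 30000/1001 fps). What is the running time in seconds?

27.6276 seconds

Running time = 828 / (30000/1001) = 27.6276 s.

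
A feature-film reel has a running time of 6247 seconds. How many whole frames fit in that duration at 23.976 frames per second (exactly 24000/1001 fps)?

Frames = 6247 × 24000/1001 = 149928000/1001 ≈ 149778.2218.
Complete frames: 149778.

149778 frames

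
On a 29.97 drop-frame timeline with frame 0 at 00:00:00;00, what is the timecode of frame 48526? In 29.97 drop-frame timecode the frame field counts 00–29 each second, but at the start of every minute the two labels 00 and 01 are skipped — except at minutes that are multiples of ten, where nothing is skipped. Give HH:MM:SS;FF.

00:26:59;04

Ten DF minutes hold 17982 frames, so frame 48526 lies in block 2 (frames 35964–53945) with 12562 frames into that block.
The block's first minute is 1800 frames and the rest 1798 each; 12562 frames reaches minute 6, so 2 × 18 + 6 × 2 = 48 labels have been skipped so far.
Adding those back, label number 48526 + 48 = 48574 at 30 labels/s is 1619 s + 4 f = 0 h 26 min 59 s frame 4, i.e. 00:26:59;04.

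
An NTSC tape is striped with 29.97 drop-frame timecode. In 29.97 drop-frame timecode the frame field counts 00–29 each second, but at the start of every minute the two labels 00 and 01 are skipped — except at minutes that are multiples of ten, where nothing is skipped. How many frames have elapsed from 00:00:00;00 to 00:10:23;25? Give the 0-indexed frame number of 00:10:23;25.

Complete 10-minute blocks: 1, each 17982 frames → 17982.
Remaining 0 whole minutes in the current block: 0 frames.
Within the current minute: 23 × 30 + 25 = 715. Total = 17982 + 0 + 715 = 18697.

18697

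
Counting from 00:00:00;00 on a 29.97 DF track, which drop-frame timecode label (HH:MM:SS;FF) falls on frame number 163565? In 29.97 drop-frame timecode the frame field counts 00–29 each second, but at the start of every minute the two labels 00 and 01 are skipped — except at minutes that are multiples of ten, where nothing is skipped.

Each 10-minute DF block holds 10 × 60 × 30 − 9 × 2 = 17982 frames. 163565 ÷ 17982 → 9 full blocks, remainder 1727.
Within the partial block the first minute is 1800 frames and each further minute 1798, so 0 further minute boundaries passed. Total skipped labels = 18 × 9 + 2 × 0 = 162.
Non-drop label index = 163565 + 162 = 163727; at 30 labels/s that is 01:30:57:17, i.e. DF 01:30:57;17.

01:30:57;17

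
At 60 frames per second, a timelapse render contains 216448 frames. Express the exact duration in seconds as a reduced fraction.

54112/15 seconds

Running time = 216448 ÷ (60) = 216448 × 1/60 = 54112/15 s.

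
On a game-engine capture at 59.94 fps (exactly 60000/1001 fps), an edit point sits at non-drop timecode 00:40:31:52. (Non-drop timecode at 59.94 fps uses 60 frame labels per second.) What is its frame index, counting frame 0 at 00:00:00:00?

frame 145912

Total seconds to the label: (0 × 3600 + 40 × 60 + 31) = 2431.
Frame index = 2431 × 60 + 52 = 145912.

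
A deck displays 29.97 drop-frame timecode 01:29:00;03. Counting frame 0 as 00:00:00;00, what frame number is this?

160041

As if non-drop at 30 labels/s: (1 × 3600 + 29 × 60 + 0) × 30 + 3 = 160203.
Minute boundaries passed: 89; those not divisible by 10: 89 − 8 = 81; dropped labels = 2 × 81 = 162.
Actual frame index = 160203 − 162 = 160041.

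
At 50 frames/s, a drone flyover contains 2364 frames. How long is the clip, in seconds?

47.28 seconds

Running time = 2364 / (50) = 47.28 s.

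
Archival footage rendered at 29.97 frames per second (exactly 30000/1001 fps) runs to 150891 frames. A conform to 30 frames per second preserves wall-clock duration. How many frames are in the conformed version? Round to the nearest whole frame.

151042 frames

Frames at target rate = 150891 × (30) / (30000/1001) = 151041891/1000 ≈ 151041.891.
Nearest whole frame: 151042.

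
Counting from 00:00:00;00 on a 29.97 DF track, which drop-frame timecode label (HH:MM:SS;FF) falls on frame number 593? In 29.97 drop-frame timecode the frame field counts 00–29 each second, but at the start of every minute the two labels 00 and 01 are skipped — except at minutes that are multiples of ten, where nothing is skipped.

Each 10-minute DF block holds 10 × 60 × 30 − 9 × 2 = 17982 frames. 593 ÷ 17982 → 0 full blocks, remainder 593.
Within the partial block the first minute is 1800 frames and each further minute 1798, so 0 further minute boundaries passed. Total skipped labels = 18 × 0 + 2 × 0 = 0.
Non-drop label index = 593 + 0 = 593; at 30 labels/s that is 00:00:19:23, i.e. DF 00:00:19;23.

00:00:19;23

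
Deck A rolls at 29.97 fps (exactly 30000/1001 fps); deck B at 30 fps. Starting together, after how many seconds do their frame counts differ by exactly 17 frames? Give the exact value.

17017/30 seconds

The gap grows by |30 − 30000/1001| = 30/1001 frames per second.
Time for a 17-frame gap: 17 ÷ (30/1001) = 17017/30 s.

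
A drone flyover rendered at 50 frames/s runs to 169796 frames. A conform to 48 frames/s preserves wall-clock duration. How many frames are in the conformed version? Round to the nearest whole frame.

163004 frames

Frames at target rate = 169796 × (48) / (50) = 4075104/25 ≈ 163004.160.
Nearest whole frame: 163004.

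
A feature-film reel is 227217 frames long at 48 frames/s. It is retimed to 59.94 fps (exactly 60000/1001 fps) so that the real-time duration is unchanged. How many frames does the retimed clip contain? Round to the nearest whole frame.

Frames at target rate = 227217 × (60000/1001) / (48) = 284021250/1001 ≈ 283737.512.
Nearest whole frame: 283738.

283738 frames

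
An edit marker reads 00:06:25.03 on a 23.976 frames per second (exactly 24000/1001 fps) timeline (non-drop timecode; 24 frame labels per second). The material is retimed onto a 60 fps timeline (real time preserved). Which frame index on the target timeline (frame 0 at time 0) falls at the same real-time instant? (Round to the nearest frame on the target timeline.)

frame 23131

Source frame index: (0×3600 + 6×60 + 25) × 24 + 3 = 9243.
Real time: 9243 / (24000/1001) = 3084081/8000 s.
Target frame: (3084081/8000) × (60) = 9252243/400 ≈ 23130.607 → 23131.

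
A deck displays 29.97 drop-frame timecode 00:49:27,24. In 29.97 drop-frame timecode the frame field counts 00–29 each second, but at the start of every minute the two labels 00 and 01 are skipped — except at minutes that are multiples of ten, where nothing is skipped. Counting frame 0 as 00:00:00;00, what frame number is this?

As if non-drop at 30 labels/s: (0 × 3600 + 49 × 60 + 27) × 30 + 24 = 89034.
Minute boundaries passed: 49; those not divisible by 10: 49 − 4 = 45; dropped labels = 2 × 45 = 90.
Actual frame index = 89034 − 90 = 88944.

88944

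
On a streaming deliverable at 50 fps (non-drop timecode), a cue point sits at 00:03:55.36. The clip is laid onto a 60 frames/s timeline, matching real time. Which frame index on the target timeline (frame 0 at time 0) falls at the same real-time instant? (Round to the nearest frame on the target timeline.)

Source frame index: (0×3600 + 3×60 + 55) × 50 + 36 = 11786.
Real time: 11786 / (50) = 5893/25 s.
Target frame: (5893/25) × (60) = 70716/5 ≈ 14143.200 → 14143.

frame 14143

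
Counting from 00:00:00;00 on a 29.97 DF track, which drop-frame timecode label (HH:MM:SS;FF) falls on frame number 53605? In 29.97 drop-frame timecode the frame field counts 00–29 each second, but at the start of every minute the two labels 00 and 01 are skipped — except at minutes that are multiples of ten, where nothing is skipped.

00:29:48;19

Each 10-minute DF block holds 10 × 60 × 30 − 9 × 2 = 17982 frames. 53605 ÷ 17982 → 2 full blocks, remainder 17641.
Within the partial block the first minute is 1800 frames and each further minute 1798, so 9 further minute boundaries passed. Total skipped labels = 18 × 2 + 2 × 9 = 54.
Non-drop label index = 53605 + 54 = 53659; at 30 labels/s that is 00:29:48:19, i.e. DF 00:29:48;19.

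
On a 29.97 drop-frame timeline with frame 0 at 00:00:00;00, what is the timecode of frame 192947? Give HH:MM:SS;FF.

01:47:18;01

Ten DF minutes hold 17982 frames, so frame 192947 lies in block 10 (frames 179820–197801) with 13127 frames into that block.
The block's first minute is 1800 frames and the rest 1798 each; 13127 frames reaches minute 7, so 10 × 18 + 7 × 2 = 194 labels have been skipped so far.
Adding those back, label number 192947 + 194 = 193141 at 30 labels/s is 6438 s + 1 f = 1 h 47 min 18 s frame 1, i.e. 01:47:18;01.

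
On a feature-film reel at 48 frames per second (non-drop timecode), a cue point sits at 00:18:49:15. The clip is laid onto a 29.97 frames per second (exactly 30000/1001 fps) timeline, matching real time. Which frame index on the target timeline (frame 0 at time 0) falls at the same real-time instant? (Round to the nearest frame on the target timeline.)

Source frame index: (0×3600 + 18×60 + 49) × 48 + 15 = 54207.
Real time: 54207 / (48) = 18069/16 s.
Target frame: (18069/16) × (30000/1001) = 33879375/1001 ≈ 33845.529 → 33846.

frame 33846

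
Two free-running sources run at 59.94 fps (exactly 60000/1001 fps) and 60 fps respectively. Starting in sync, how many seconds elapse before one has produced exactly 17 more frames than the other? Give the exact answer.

The gap grows by |60 − 60000/1001| = 60/1001 frames per second.
Time for a 17-frame gap: 17 ÷ (60/1001) = 17017/60 s.

17017/60 seconds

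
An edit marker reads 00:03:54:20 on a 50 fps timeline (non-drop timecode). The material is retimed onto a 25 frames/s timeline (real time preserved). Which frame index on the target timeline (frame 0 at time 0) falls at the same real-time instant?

Source frame index: (0×3600 + 3×60 + 54) × 50 + 20 = 11720.
Real time: 11720 / (50) = 1172/5 s.
Target frame: (1172/5) × (25) = 5860.

frame 5860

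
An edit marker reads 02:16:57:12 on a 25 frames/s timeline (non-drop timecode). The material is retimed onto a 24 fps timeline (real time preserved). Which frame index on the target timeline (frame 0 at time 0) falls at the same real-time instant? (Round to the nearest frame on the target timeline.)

Source frame index: (2×3600 + 16×60 + 57) × 25 + 12 = 205437.
Real time: 205437 / (25) = 205437/25 s.
Target frame: (205437/25) × (24) = 4930488/25 ≈ 197219.520 → 197220.

frame 197220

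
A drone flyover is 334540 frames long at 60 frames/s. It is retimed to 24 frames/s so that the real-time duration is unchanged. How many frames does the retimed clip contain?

Target frames = source frames × (target rate / source rate) = 334540 × (24)/(60) = 334540 × 2/5 = 133816.

133816 frames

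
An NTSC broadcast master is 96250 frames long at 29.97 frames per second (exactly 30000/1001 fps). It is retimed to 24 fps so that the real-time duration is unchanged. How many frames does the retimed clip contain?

77077 frames

Target frames = source frames × (target rate / source rate) = 96250 × (24)/(30000/1001) = 96250 × 1001/1250 = 77077.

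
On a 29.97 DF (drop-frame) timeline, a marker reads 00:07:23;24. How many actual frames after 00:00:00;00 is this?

As if non-drop at 30 labels/s: (0 × 3600 + 7 × 60 + 23) × 30 + 24 = 13314.
Minute boundaries passed: 7; those not divisible by 10: 7 − 0 = 7; dropped labels = 2 × 7 = 14.
Actual frame index = 13314 − 14 = 13300.

13300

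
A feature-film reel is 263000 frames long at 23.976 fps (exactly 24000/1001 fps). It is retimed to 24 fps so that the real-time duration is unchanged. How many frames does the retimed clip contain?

263263 frames

Target frames = source frames × (target rate / source rate) = 263000 × (24)/(24000/1001) = 263000 × 1001/1000 = 263263.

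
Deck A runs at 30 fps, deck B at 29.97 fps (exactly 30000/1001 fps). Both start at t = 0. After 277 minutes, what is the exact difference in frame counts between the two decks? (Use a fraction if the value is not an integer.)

277 min = 16620 s.
A emits 30 × 16620 = 498600 frames; B emits 30000/1001 × 16620 = 498600000/1001.
Difference = 498600/1001 frames (≈ 498.1019); B is behind A.

498600/1001 frames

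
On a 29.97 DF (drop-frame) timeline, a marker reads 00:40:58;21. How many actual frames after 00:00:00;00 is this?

73689

As if non-drop at 30 labels/s: (0 × 3600 + 40 × 60 + 58) × 30 + 21 = 73761.
Minute boundaries passed: 40; those not divisible by 10: 40 − 4 = 36; dropped labels = 2 × 36 = 72.
Actual frame index = 73761 − 72 = 73689.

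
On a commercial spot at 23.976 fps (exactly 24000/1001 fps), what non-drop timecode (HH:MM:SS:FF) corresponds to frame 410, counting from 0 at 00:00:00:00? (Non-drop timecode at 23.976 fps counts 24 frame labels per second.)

00:00:17:02

410 ÷ 24 = 17 full seconds, remainder 2 frames.
17 s = 0 h 0 min 17 s.
Timecode: 00:00:17:02.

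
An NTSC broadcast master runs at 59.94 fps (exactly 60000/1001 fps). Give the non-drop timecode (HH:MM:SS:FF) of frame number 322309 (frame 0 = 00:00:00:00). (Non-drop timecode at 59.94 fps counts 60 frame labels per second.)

01:29:31:49

322309 ÷ 60 = 5371 full seconds, remainder 49 frames.
5371 s = 1 h 29 min 31 s.
Timecode: 01:29:31:49.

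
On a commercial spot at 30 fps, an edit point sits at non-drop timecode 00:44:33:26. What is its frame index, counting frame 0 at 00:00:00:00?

Total seconds to the label: (0 × 3600 + 44 × 60 + 33) = 2673.
Frame index = 2673 × 30 + 26 = 80216.

80216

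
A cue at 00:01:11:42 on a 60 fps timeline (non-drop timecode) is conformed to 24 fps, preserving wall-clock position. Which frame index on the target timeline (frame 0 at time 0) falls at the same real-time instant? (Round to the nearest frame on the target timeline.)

Source frame index: (0×3600 + 1×60 + 11) × 60 + 42 = 4302.
Real time: 4302 / (60) = 717/10 s.
Target frame: (717/10) × (24) = 8604/5 ≈ 1720.800 → 1721.

frame 1721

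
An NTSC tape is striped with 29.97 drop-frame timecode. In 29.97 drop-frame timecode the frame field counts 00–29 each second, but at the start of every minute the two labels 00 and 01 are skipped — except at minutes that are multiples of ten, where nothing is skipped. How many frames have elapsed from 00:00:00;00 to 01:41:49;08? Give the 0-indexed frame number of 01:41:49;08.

183096

As if non-drop at 30 labels/s: (1 × 3600 + 41 × 60 + 49) × 30 + 8 = 183278.
Minute boundaries passed: 101; those not divisible by 10: 101 − 10 = 91; dropped labels = 2 × 91 = 182.
Actual frame index = 183278 − 182 = 183096.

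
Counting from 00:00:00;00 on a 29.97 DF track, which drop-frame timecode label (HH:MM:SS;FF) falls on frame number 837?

Each 10-minute DF block holds 10 × 60 × 30 − 9 × 2 = 17982 frames. 837 ÷ 17982 → 0 full blocks, remainder 837.
Within the partial block the first minute is 1800 frames and each further minute 1798, so 0 further minute boundaries passed. Total skipped labels = 18 × 0 + 2 × 0 = 0.
Non-drop label index = 837 + 0 = 837; at 30 labels/s that is 00:00:27:27, i.e. DF 00:00:27;27.

00:00:27;27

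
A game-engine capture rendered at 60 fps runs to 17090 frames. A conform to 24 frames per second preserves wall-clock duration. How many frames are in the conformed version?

Target frames = source frames × (target rate / source rate) = 17090 × (24)/(60) = 17090 × 2/5 = 6836.

6836 frames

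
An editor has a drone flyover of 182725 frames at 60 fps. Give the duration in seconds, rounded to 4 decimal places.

Running time = 182725 × 1/60 = 36545/12 s ≈ 3045.4167 s.

3045.4167 seconds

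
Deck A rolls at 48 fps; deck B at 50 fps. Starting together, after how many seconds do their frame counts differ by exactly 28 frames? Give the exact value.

14 seconds

The gap grows by |50 − 48| = 2 frames per second.
Time for a 28-frame gap: 28 ÷ (2) = 14 s.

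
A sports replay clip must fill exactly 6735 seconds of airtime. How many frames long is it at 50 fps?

Frames = 6735 × 50 = 336750.

336750 frames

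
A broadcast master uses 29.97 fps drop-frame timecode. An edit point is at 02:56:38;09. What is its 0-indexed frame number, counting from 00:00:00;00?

317631

As if non-drop at 30 labels/s: (2 × 3600 + 56 × 60 + 38) × 30 + 9 = 317949.
Minute boundaries passed: 176; those not divisible by 10: 176 − 17 = 159; dropped labels = 2 × 159 = 318.
Actual frame index = 317949 − 318 = 317631.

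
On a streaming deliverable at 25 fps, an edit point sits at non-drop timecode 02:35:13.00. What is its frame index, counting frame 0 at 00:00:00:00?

Total seconds to the label: (2 × 3600 + 35 × 60 + 13) = 9313.
Frame index = 9313 × 25 + 0 = 232825.

232825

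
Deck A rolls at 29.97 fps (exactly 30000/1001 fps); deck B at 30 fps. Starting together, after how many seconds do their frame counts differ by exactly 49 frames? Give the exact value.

The gap grows by |30 − 30000/1001| = 30/1001 frames per second.
Time for a 49-frame gap: 49 ÷ (30/1001) = 49049/30 s.

49049/30 seconds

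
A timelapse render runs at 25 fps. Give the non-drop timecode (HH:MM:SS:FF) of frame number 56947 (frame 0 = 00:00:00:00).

56947 ÷ 25 = 2277 full seconds, remainder 22 frames.
2277 s = 0 h 37 min 57 s.
Timecode: 00:37:57:22.

00:37:57:22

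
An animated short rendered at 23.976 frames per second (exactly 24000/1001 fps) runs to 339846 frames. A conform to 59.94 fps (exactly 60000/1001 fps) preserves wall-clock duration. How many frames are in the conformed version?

849615 frames

Frames at target rate = 339846 × (60000/1001) / (24000/1001) = 849615.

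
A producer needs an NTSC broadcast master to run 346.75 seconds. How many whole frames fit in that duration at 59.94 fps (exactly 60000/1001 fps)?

Frames = 346.75 × 60000/1001 = 20805000/1001 ≈ 20784.2158.
Complete frames: 20784.

20784 frames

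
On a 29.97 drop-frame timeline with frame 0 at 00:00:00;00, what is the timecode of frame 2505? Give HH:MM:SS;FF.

00:01:23;17

Ten DF minutes hold 17982 frames, so frame 2505 lies in block 0 (frames 0–17981) with 2505 frames into that block.
The block's first minute is 1800 frames and the rest 1798 each; 2505 frames reaches minute 1, so 0 × 18 + 1 × 2 = 2 labels have been skipped so far.
Adding those back, label number 2505 + 2 = 2507 at 30 labels/s is 83 s + 17 f = 0 h 1 min 23 s frame 17, i.e. 00:01:23;17.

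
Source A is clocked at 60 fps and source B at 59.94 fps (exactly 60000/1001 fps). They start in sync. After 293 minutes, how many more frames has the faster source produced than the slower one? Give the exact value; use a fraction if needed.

1054800/1001 frames

293 min = 17580 s.
A emits 60 × 17580 = 1054800 frames; B emits 60000/1001 × 17580 = 1054800000/1001.
Difference = 1054800/1001 frames (≈ 1053.7463); B is behind A.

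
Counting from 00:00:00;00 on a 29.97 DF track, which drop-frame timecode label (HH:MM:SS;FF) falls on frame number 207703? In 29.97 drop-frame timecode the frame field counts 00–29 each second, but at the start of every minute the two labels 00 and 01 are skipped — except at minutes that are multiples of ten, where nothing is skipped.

01:55:30;11

Each 10-minute DF block holds 10 × 60 × 30 − 9 × 2 = 17982 frames. 207703 ÷ 17982 → 11 full blocks, remainder 9901.
Within the partial block the first minute is 1800 frames and each further minute 1798, so 5 further minute boundaries passed. Total skipped labels = 18 × 11 + 2 × 5 = 208.
Non-drop label index = 207703 + 208 = 207911; at 30 labels/s that is 01:55:30:11, i.e. DF 01:55:30;11.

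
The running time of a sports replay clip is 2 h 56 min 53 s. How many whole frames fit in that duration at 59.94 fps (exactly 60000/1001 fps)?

2 h 56 min 53 s = 10613 s.
Frames = 10613 × 60000/1001 = 636780000/1001 ≈ 636143.8561.
Complete frames: 636143.

636143 frames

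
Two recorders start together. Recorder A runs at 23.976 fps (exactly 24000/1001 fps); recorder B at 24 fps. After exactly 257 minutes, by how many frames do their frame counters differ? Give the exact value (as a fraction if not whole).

257 min = 15420 s.
A emits 24000/1001 × 15420 = 370080000/1001 frames; B emits 24 × 15420 = 370080.
Difference = 370080/1001 frames (≈ 369.7103); B is ahead of A.

370080/1001 frames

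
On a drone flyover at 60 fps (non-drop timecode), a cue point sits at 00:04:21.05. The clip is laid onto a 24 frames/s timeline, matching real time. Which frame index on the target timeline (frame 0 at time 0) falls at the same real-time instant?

frame 6266

Source frame index: (0×3600 + 4×60 + 21) × 60 + 5 = 15665.
Real time: 15665 / (60) = 3133/12 s.
Target frame: (3133/12) × (24) = 6266.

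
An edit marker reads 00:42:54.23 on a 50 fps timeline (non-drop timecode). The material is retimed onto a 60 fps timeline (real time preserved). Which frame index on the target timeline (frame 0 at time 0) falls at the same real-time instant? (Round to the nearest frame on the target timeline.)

frame 154468

Source frame index: (0×3600 + 42×60 + 54) × 50 + 23 = 128723.
Real time: 128723 / (50) = 128723/50 s.
Target frame: (128723/50) × (60) = 772338/5 ≈ 154467.600 → 154468.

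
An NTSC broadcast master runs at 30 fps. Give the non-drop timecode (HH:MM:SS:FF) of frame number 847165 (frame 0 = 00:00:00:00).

847165 ÷ 30 = 28238 full seconds, remainder 25 frames.
28238 s = 7 h 50 min 38 s.
Timecode: 07:50:38:25.

07:50:38:25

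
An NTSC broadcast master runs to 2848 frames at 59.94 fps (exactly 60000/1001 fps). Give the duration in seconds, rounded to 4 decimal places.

Running time = 2848 × 1001/60000 = 89089/1875 s ≈ 47.5141 s.

47.5141 seconds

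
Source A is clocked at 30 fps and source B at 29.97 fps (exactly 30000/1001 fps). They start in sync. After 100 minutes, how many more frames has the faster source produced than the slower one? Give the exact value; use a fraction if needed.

100 min = 6000 s.
A emits 30 × 6000 = 180000 frames; B emits 30000/1001 × 6000 = 180000000/1001.
Difference = 180000/1001 frames (≈ 179.8202); B is behind A.

180000/1001 frames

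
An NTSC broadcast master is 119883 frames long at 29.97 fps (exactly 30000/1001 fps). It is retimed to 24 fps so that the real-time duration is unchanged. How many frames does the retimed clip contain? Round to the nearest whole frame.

96002 frames

Frames at target rate = 119883 × (24) / (30000/1001) = 120002883/1250 ≈ 96002.306.
Nearest whole frame: 96002.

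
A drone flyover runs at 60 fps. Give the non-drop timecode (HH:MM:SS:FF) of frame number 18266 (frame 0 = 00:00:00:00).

00:05:04:26

18266 ÷ 60 = 304 full seconds, remainder 26 frames.
304 s = 0 h 5 min 4 s.
Timecode: 00:05:04:26.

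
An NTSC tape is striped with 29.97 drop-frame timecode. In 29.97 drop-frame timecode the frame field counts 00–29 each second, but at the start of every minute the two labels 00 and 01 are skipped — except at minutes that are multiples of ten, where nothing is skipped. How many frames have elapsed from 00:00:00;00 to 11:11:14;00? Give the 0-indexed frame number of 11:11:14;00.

As if non-drop at 30 labels/s: (11 × 3600 + 11 × 60 + 14) × 30 + 0 = 1208220.
Minute boundaries passed: 671; those not divisible by 10: 671 − 67 = 604; dropped labels = 2 × 604 = 1208.
Actual frame index = 1208220 − 1208 = 1207012.

1207012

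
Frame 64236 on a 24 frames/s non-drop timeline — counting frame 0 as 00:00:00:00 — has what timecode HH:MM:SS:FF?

64236 ÷ 24 = 2676 full seconds, remainder 12 frames.
2676 s = 0 h 44 min 36 s.
Timecode: 00:44:36:12.

00:44:36:12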